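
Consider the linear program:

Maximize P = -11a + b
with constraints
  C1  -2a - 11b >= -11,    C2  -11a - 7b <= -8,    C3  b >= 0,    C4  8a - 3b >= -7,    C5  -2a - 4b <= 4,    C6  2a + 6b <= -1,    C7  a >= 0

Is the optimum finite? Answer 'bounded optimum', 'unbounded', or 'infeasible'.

The boundaries -2a - 11b = -11 and -11a - 7b = -8 meet at (11/107, 105/107), but that point violates 2a + 6b ≤ -1. Every candidate vertex is excluded by some other constraint, so the feasible region is empty.

infeasible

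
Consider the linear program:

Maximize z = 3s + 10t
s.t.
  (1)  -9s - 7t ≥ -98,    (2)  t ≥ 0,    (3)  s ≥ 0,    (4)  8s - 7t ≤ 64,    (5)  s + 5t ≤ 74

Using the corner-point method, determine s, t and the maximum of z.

Corner points and z = 3s + 10t:
  (0, 14) → z = 140
  (162/17, 208/119) → z = 5482/119
  (0, 0) → z = 0
  (8, 0) → z = 24

s = 0, t = 14, maximum z = 140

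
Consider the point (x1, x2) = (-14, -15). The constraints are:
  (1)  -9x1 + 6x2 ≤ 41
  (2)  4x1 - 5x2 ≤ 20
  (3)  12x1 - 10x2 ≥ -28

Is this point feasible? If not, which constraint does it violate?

(1): 36 ≤ 41 ✓
(2): 19 ≤ 20 ✓
(3): -18 ≥ -28 ✓

feasible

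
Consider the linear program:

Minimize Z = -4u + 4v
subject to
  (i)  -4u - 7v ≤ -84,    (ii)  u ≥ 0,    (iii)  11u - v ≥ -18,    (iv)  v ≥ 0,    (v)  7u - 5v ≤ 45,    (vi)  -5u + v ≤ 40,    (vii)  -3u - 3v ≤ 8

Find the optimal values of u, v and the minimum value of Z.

Extreme points and Z = -4u + 4v:
  (0, 12) → Z = 48
  (245/23, 136/23) → Z = -436/23
  (0, 18) → Z = 72
  (11/3, 175/3) → Z = 656/3
The feasible region is unbounded (it extends along (1, 5), (5, 7)), but Z strictly increases along every unbounded feasible direction, so there is no improving ray and the minimum is attained at a vertex.

At the optimal vertex, -4u - 7v = -84 and 7u - 5v = 45.
Solving simultaneously gives u = 245/23, v = 136/23.

u = 245/23, v = 136/23, minimum Z = -436/23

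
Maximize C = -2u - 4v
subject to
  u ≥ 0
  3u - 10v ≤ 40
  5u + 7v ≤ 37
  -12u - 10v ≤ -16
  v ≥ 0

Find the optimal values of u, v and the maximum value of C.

u = 4/3, v = 0, maximum C = -8/3

Extreme points and C = -2u - 4v:
  (0, 37/7) → C = -148/7
  (0, 8/5) → C = -32/5
  (37/5, 0) → C = -74/5
  (4/3, 0) → C = -8/3

At the optimal vertex, -12u - 10v = -16 and v = 0.
Solving simultaneously gives u = 4/3, v = 0.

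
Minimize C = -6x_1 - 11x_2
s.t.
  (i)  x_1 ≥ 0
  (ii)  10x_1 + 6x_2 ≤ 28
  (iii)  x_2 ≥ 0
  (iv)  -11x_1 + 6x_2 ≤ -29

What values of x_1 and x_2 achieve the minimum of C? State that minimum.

Feasible corners and C = -6x_1 - 11x_2:
  (14/5, 0) → C = -84/5
  (19/7, 1/7) → C = -125/7
  (29/11, 0) → C = -174/11

x_1 = 19/7, x_2 = 1/7, minimum C = -125/7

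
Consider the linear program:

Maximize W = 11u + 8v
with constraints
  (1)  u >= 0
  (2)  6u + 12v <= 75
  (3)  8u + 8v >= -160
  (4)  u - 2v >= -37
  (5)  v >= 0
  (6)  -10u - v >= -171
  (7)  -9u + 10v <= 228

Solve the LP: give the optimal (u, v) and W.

The optimum lies where 6u + 12v = 75 and v = 0.
Solving simultaneously gives u = 25/2, v = 0.

u = 25/2, v = 0, maximum W = 275/2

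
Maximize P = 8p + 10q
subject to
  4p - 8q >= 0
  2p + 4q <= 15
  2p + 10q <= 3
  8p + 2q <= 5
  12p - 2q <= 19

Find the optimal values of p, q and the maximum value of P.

Extreme points and P = 8p + 10q:
  (3/7, 3/14) → P = 39/7
  (11/19, 7/38) → P = 123/19
  (6/5, -23/10) → P = -67/5
The feasible region is unbounded (it extends along (-1, -6), (-2, -1)), but P strictly decreases along every unbounded feasible direction, so there is no improving ray and the maximum is attained at a vertex.

The optimum lies where 2p + 10q = 3 and 8p + 2q = 5.
Solving simultaneously gives p = 11/19, q = 7/38.

p = 11/19, q = 7/38, maximum P = 123/19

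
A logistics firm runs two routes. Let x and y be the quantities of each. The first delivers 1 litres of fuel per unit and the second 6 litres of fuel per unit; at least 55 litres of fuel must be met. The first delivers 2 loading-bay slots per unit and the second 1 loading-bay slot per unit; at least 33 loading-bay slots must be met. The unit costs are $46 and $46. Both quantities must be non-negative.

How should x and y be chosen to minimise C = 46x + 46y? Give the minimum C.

x = 13, y = 7, minimum C = 920

Extreme points and C = 46x + 46y:
  (0, 33) → C = 1518
  (55, 0) → C = 2530
  (13, 7) → C = 920
The feasible region is unbounded (it extends along (0, 1), (1, 0)), but C strictly increases along every unbounded feasible direction, so there is no improving ray and the minimum is attained at a vertex.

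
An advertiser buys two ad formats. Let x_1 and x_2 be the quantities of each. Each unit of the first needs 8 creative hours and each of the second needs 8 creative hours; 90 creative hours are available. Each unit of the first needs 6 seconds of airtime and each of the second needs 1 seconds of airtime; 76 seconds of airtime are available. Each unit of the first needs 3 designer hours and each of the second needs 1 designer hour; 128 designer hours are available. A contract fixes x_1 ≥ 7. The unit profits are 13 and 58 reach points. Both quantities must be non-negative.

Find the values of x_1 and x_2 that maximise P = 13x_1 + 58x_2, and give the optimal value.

Corner points and P = 13x_1 + 58x_2:
  (45/4, 0) → P = 585/4
  (7, 0) → P = 91
  (7, 17/4) → P = 675/2

The binding constraints are 8x_1 + 8x_2 = 90 and x_1 = 7.
Solving simultaneously gives x_1 = 7, x_2 = 17/4.

x_1 = 7, x_2 = 17/4, maximum P = 675/2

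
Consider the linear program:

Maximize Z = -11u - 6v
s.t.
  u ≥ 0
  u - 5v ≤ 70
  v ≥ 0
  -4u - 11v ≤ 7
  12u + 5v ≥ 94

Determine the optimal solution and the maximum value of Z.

Corner points and Z = -11u - 6v:
  (0, 94/5) → Z = -564/5
  (70, 0) → Z = -770
  (47/6, 0) → Z = -517/6
The feasible region is unbounded (it extends along (0, 1), (5, 1)), but Z strictly decreases along every unbounded feasible direction, so there is no improving ray and the maximum is attained at a vertex.

At the optimal vertex, v = 0 and 12u + 5v = 94.
Solving simultaneously gives u = 47/6, v = 0.

u = 47/6, v = 0, maximum Z = -517/6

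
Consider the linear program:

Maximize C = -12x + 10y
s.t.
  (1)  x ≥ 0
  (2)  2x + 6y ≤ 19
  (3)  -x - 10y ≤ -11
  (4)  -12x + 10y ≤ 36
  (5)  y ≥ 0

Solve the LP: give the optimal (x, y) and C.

Extreme points and C = -12x + 10y:
  (0, 19/6) → C = 95/3
  (0, 11/10) → C = 11
  (62/7, 3/14) → C = -729/7

The binding constraints are x = 0 and 2x + 6y = 19.
Solving simultaneously gives x = 0, y = 19/6.

x = 0, y = 19/6, maximum C = 95/3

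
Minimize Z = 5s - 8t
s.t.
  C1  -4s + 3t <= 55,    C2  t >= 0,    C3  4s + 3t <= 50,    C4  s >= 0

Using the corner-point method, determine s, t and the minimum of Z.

s = 0, t = 50/3, minimum Z = -400/3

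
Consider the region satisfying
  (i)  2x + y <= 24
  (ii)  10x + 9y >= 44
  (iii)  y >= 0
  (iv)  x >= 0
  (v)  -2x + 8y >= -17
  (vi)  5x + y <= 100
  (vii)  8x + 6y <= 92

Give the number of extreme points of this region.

5

Pairwise boundary intersections that survive every other constraint:
  (22/5, 0)
  (0, 44/9)
  (17/2, 0)
  (0, 46/3)
  (419/38, 12/19)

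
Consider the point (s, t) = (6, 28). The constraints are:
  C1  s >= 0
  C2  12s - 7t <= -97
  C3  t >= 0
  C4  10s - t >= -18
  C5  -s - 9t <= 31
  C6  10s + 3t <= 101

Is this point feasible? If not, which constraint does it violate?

not feasible — violates C6

Constraint C6: 10s + 3t = 144, which is not ≤ 101. All other constraints are satisfied.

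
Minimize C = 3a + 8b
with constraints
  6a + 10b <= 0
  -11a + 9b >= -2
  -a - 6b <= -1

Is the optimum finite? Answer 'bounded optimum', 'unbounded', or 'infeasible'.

unbounded

From the feasible point (-5/13, 3/13), moving in the direction (-6, 1) keeps every constraint satisfied while C decreases without bound.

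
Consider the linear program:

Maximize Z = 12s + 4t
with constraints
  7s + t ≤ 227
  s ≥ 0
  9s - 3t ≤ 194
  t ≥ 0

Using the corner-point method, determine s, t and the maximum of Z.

s = 0, t = 227, maximum Z = 908

Extreme points and Z = 12s + 4t:
  (0, 227) → Z = 908
  (175/6, 137/6) → Z = 1324/3
  (0, 0) → Z = 0
  (194/9, 0) → Z = 776/3

At the optimal vertex, 7s + t = 227 and s = 0.
Solving simultaneously gives s = 0, t = 227.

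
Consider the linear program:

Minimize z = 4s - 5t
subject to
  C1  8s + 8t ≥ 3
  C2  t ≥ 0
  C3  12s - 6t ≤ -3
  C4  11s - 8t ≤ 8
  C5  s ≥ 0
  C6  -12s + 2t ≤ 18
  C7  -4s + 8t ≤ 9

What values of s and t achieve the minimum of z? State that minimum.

Extreme points and z = 4s - 5t:
  (0, 1/2) → z = -5/2
  (5/12, 4/3) → z = -5
  (0, 9/8) → z = -45/8

The optimum lies where s = 0 and -4s + 8t = 9.
Solving simultaneously gives s = 0, t = 9/8.

s = 0, t = 9/8, minimum z = -45/8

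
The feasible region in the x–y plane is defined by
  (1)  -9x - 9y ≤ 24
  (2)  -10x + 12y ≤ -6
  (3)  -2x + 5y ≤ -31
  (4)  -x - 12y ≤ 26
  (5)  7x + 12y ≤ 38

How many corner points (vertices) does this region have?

Intersecting each pair of boundary lines and keeping only the points that satisfy every inequality leaves:
  (242/29, -83/29)
  (562/59, -141/59)
  (32/3, -55/18)

3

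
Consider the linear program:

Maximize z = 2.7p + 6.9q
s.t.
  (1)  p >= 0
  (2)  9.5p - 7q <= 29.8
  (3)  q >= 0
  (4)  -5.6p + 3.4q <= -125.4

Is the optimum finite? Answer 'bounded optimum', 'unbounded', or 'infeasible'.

From the feasible point (1688/15, 2227/15), moving in the direction (3.4, 5.6) keeps every constraint satisfied while z increases without bound.

unbounded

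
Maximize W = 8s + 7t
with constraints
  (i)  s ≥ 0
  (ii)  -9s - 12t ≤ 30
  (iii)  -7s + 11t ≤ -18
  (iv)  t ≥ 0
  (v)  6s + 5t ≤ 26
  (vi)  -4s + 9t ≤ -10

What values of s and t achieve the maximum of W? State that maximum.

s = 142/37, t = 22/37, maximum W = 1290/37

Extreme points and W = 8s + 7t:
  (18/7, 0) → W = 144/7
  (52/19, 2/19) → W = 430/19
  (13/3, 0) → W = 104/3
  (142/37, 22/37) → W = 1290/37

At the optimal vertex, 6s + 5t = 26 and -4s + 9t = -10.
Solving simultaneously gives s = 142/37, t = 22/37.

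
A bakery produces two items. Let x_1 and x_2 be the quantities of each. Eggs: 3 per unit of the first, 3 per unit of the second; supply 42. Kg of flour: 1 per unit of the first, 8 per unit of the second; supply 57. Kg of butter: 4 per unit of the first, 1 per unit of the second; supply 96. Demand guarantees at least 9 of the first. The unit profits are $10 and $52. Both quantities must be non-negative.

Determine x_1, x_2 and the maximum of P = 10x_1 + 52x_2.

Corner points and P = 10x_1 + 52x_2:
  (14, 0) → P = 140
  (9, 0) → P = 90
  (9, 5) → P = 350

At the optimal vertex, 3x_1 + 3x_2 = 42 and x_1 = 9.
Solving simultaneously gives x_1 = 9, x_2 = 5.

x_1 = 9, x_2 = 5, maximum P = 350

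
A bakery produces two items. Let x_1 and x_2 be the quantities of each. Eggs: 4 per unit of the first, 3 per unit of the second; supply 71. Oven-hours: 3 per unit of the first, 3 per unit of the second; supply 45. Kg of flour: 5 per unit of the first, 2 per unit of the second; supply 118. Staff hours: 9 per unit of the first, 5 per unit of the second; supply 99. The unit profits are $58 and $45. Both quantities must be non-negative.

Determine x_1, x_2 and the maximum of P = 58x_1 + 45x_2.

x_1 = 6, x_2 = 9, maximum P = 753

Extreme points and P = 58x_1 + 45x_2:
  (0, 0) → P = 0
  (0, 15) → P = 675
  (11, 0) → P = 638
  (6, 9) → P = 753

The optimum lies where 3x_1 + 3x_2 = 45 and 9x_1 + 5x_2 = 99.
Solving simultaneously gives x_1 = 6, x_2 = 9.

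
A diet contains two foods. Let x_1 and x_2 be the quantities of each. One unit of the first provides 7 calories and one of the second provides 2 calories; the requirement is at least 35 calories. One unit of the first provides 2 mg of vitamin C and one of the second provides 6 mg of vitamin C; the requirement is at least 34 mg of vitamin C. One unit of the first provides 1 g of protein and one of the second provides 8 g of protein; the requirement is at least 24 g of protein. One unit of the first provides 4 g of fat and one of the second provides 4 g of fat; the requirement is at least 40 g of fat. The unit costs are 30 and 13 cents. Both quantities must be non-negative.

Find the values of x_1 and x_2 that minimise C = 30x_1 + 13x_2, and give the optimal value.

x_1 = 3, x_2 = 7, minimum C = 181

Corner points and C = 30x_1 + 13x_2:
  (0, 35/2) → C = 455/2
  (24, 0) → C = 720
  (3, 7) → C = 181
  (64/5, 7/5) → C = 2011/5
  (13/2, 7/2) → C = 481/2
The feasible region is unbounded (it extends along (0, 1), (1, 0)), but C strictly increases along every unbounded feasible direction, so there is no improving ray and the minimum is attained at a vertex.

The binding constraints are 7x_1 + 2x_2 = 35 and 4x_1 + 4x_2 = 40.
Solving simultaneously gives x_1 = 3, x_2 = 7.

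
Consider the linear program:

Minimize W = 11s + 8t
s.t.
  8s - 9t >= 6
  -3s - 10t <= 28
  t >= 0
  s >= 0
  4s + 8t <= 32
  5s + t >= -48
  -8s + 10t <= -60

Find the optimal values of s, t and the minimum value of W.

Vertices and W = 11s + 8t:
  (8, 0) → W = 88
  (15/2, 0) → W = 165/2
  (100/13, 2/13) → W = 1116/13

s = 15/2, t = 0, minimum W = 165/2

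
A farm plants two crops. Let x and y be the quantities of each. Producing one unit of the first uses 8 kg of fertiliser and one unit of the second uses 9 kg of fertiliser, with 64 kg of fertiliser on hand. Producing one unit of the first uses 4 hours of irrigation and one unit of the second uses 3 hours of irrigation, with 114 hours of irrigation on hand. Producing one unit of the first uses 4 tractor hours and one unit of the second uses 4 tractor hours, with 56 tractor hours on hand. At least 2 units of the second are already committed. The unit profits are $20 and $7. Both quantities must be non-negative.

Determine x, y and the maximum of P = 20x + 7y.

x = 23/4, y = 2, maximum P = 129

Feasible corners and P = 20x + 7y:
  (0, 64/9) → P = 448/9
  (0, 2) → P = 14
  (23/4, 2) → P = 129

The optimum lies where 8x + 9y = 64 and y = 2.
Solving simultaneously gives x = 23/4, y = 2.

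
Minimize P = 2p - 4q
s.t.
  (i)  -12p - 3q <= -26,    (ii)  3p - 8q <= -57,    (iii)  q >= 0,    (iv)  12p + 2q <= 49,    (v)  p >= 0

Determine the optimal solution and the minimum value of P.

At the optimal vertex, 12p + 2q = 49 and p = 0.
Solving simultaneously gives p = 0, q = 49/2.

p = 0, q = 49/2, minimum P = -98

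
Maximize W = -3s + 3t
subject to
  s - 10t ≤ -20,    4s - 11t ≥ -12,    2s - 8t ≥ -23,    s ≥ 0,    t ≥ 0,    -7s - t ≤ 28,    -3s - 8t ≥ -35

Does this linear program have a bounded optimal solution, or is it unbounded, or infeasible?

Corner points and W = -3s + 3t:
  (100/29, 68/29) → W = -96/29
  (5, 5/2) → W = -15/2
  (289/65, 176/65) → W = -339/65
The feasible region has finitely many vertices and no improving ray; the maximum is -96/29 at (100/29, 68/29).

bounded optimum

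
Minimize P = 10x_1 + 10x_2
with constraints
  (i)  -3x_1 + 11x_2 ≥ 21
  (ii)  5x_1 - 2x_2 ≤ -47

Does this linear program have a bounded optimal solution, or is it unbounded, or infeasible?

unbounded

From the feasible point (-475/49, -36/49), moving in the direction (-11, -3) keeps every constraint satisfied while P decreases without bound.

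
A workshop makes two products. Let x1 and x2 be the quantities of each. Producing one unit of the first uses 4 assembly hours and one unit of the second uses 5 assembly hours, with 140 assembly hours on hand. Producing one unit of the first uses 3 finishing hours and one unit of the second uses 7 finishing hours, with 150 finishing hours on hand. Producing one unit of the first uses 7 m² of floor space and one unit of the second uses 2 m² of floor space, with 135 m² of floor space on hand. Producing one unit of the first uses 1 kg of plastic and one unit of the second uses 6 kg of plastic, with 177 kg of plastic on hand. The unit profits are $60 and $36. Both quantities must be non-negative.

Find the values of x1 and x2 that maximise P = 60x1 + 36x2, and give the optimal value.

x1 = 15, x2 = 15, maximum P = 1440

Vertices and P = 60x1 + 36x2:
  (0, 0) → P = 0
  (0, 150/7) → P = 5400/7
  (135/7, 0) → P = 8100/7
  (15, 15) → P = 1440

The optimum lies where 3x1 + 7x2 = 150 and 7x1 + 2x2 = 135.
Solving simultaneously gives x1 = 15, x2 = 15.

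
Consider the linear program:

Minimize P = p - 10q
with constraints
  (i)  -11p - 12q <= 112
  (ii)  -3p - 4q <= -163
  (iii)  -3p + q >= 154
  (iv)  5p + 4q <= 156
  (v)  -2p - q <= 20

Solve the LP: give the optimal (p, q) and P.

Corner points and P = p - 10q:
  (-151/5, 317/5) → P = -3321/5
  (-243/5, 386/5) → P = -4103/5
  (-460/17, 1238/17) → P = -12840/17
  (-236/3, 412/3) → P = -1452

The optimum lies where 5p + 4q = 156 and -2p - q = 20.
Solving simultaneously gives p = -236/3, q = 412/3.

p = -236/3, q = 412/3, minimum P = -1452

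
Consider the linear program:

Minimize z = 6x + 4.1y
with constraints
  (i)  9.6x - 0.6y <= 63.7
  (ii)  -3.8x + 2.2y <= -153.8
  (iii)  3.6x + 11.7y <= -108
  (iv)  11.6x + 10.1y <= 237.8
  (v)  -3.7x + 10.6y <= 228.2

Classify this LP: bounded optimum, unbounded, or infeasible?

From the feasible point (2393/942, -61721/942), moving in the direction (-2.2, -3.8) keeps every constraint satisfied while z decreases without bound.

unbounded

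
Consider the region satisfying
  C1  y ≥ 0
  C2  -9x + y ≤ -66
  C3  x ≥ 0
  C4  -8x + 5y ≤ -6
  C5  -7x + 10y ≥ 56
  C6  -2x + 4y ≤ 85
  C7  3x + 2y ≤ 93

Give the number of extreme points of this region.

4

Of the 21 pairwise boundary intersections, those satisfying every inequality are:
  (324/37, 474/37)
  (716/83, 966/83)
  (477/31, 726/31)
  (409/22, 819/44)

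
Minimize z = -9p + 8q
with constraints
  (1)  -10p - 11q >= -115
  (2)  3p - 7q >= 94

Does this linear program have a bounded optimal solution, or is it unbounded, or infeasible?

unbounded

From the feasible point (1839/103, -595/103), moving in the direction (11, -10) keeps every constraint satisfied while z decreases without bound.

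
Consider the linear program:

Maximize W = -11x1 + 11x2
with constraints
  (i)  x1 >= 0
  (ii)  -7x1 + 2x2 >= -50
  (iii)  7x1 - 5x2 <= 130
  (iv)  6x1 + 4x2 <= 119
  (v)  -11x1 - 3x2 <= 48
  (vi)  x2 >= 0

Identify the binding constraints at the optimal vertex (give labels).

Corner points and W = -11x1 + 11x2:
  (0, 119/4) → W = 1309/4
  (0, 0) → W = 0
  (219/20, 533/40) → W = 209/8
  (50/7, 0) → W = -550/7

The maximum is at (0, 119/4). Substituting into each constraint, equality holds for (i) and (iv); the remaining constraints have slack.

(i) and (iv)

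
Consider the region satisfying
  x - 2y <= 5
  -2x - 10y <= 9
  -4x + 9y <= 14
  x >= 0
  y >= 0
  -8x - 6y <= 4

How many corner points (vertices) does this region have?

4

Intersecting each pair of boundary lines and keeping only the points that satisfy every inequality leaves:
  (73, 34)
  (5, 0)
  (0, 14/9)
  (0, 0)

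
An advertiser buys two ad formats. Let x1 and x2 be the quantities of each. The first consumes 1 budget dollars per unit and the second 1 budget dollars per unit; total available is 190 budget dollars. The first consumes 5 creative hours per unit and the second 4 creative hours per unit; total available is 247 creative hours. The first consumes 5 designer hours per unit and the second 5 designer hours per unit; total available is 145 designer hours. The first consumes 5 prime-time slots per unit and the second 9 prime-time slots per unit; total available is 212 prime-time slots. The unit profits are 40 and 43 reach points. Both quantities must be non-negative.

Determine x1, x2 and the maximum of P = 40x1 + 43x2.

x1 = 49/4, x2 = 67/4, maximum P = 4841/4

Corner points and P = 40x1 + 43x2:
  (0, 0) → P = 0
  (0, 212/9) → P = 9116/9
  (29, 0) → P = 1160
  (49/4, 67/4) → P = 4841/4

The binding constraints are 5x1 + 5x2 = 145 and 5x1 + 9x2 = 212.
Solving simultaneously gives x1 = 49/4, x2 = 67/4.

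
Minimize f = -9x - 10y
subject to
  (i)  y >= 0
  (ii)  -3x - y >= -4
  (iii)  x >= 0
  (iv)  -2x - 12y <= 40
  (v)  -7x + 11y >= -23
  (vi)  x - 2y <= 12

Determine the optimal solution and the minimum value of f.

x = 0, y = 4, minimum f = -40

Feasible corners and f = -9x - 10y:
  (4/3, 0) → f = -12
  (0, 0) → f = 0
  (0, 4) → f = -40

The binding constraints are -3x - y = -4 and x = 0.
Solving simultaneously gives x = 0, y = 4.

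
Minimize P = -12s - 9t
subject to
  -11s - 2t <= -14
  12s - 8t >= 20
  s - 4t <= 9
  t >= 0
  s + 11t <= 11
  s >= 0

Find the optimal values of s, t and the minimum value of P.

Extreme points and P = -12s - 9t:
  (5/3, 0) → P = -20
  (11/5, 4/5) → P = -168/5
  (9, 0) → P = -108
  (143/15, 2/15) → P = -578/5

s = 143/15, t = 2/15, minimum P = -578/5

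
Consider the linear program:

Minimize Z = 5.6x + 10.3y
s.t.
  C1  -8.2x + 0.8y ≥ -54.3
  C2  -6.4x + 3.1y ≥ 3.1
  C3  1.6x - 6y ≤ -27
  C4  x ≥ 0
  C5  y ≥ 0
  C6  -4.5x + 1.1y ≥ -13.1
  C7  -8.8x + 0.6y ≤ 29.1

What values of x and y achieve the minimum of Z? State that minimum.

x = 0, y = 4.5, minimum Z = 46.35

The feasible region is unbounded (it extends along (3, 44), (4, 41)), but Z strictly increases along every unbounded feasible direction, so there is no improving ray and the minimum is attained at a vertex.

The optimum lies where 1.6x - 6y = -27 and x = 0.
Solving simultaneously gives x = 0, y = 9/2.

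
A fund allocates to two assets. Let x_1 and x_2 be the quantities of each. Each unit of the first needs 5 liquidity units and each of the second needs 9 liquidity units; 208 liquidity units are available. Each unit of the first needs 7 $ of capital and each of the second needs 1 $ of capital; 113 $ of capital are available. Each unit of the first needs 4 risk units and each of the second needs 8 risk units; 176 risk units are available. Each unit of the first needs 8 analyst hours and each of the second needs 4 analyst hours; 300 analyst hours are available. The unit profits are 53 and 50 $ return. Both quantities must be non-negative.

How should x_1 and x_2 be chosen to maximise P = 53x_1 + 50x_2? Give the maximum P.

Vertices and P = 53x_1 + 50x_2:
  (0, 0) → P = 0
  (0, 22) → P = 1100
  (113/7, 0) → P = 5989/7
  (14, 15) → P = 1492

At the optimal vertex, 7x_1 + x_2 = 113 and 4x_1 + 8x_2 = 176.
Solving simultaneously gives x_1 = 14, x_2 = 15.

x_1 = 14, x_2 = 15, maximum P = 1492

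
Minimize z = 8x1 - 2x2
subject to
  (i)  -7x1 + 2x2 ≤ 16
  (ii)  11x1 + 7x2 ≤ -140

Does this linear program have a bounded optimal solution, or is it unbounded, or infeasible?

From the feasible point (-392/71, -804/71), moving in the direction (-2, -7) keeps every constraint satisfied while z decreases without bound.

unbounded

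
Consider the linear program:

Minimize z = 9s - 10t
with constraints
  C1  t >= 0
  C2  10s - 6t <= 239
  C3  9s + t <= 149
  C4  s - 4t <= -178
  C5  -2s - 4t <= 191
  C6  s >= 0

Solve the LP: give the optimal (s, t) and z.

Vertices and z = 9s - 10t:
  (418/37, 1751/37) → z = -13748/37
  (0, 149) → z = -1490
  (0, 89/2) → z = -445

At the optimal vertex, 9s + t = 149 and s = 0.
Solving simultaneously gives s = 0, t = 149.

s = 0, t = 149, minimum z = -1490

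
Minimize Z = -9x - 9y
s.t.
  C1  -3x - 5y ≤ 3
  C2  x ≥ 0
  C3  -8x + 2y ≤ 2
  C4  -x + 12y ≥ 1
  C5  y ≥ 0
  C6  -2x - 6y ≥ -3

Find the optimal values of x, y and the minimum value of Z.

x = 1, y = 1/6, minimum Z = -21/2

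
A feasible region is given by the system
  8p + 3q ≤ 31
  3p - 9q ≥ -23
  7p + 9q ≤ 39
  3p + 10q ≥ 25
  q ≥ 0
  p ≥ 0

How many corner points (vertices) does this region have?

The feasible vertices (each the meet of two boundaries and inside every other half-plane) are:
  (54/17, 95/51)
  (235/71, 107/71)
  (8/5, 139/45)
  (0, 23/9)
  (0, 5/2)

5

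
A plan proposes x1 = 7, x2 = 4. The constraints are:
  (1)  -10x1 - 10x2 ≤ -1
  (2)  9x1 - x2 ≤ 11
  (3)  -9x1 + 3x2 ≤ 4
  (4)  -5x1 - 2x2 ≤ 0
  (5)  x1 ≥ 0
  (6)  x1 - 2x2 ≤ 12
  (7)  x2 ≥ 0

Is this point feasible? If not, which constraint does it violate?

Constraint (2): 9x1 - x2 = 59, which is not ≤ 11. All other constraints are satisfied.

not feasible — violates (2)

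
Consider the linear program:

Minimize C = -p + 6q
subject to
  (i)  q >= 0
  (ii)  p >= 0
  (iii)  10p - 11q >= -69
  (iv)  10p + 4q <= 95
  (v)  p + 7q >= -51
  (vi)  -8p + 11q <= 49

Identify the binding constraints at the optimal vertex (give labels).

Vertices and C = -p + 6q:
  (0, 0) → C = 0
  (19/2, 0) → C = -19/2
  (0, 49/11) → C = 294/11
  (849/142, 625/71) → C = 6651/142

The minimum is at (19/2, 0). Substituting into each constraint, equality holds for (i) and (iv); the remaining constraints have slack.

(i) and (iv)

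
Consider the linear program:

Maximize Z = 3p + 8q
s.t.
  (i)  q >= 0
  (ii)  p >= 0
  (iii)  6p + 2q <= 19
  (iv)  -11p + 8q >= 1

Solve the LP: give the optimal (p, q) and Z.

p = 0, q = 19/2, maximum Z = 76

Corner points and Z = 3p + 8q:
  (0, 19/2) → Z = 76
  (0, 1/8) → Z = 1
  (15/7, 43/14) → Z = 31

At the optimal vertex, p = 0 and 6p + 2q = 19.
Solving simultaneously gives p = 0, q = 19/2.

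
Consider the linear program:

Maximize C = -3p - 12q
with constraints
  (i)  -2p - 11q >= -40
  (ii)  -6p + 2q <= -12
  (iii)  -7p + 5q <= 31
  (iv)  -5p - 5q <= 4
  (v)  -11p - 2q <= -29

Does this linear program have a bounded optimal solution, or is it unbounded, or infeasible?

unbounded

From the feasible point (106/35, 108/35), moving in the direction (5, -5) keeps every constraint satisfied while C increases without bound.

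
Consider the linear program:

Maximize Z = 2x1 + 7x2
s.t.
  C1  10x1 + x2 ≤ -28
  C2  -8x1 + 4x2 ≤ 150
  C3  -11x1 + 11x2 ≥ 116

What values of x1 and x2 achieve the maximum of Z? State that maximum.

Corner points and Z = 2x1 + 7x2:
  (-131/24, 319/12) → Z = 1051/6
  (-424/121, 852/121) → Z = 5116/121
  (-593/22, -361/22) → Z = -3713/22

x1 = -131/24, x2 = 319/12, maximum Z = 1051/6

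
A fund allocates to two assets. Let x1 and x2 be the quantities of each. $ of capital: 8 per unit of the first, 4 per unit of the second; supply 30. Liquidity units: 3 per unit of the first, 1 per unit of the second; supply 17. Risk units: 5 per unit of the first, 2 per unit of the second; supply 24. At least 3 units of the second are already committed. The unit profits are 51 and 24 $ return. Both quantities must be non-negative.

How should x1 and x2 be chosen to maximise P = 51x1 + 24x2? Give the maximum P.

x1 = 9/4, x2 = 3, maximum P = 747/4

Vertices and P = 51x1 + 24x2:
  (0, 15/2) → P = 180
  (0, 3) → P = 72
  (9/4, 3) → P = 747/4

The binding constraints are 8x1 + 4x2 = 30 and x2 = 3.
Solving simultaneously gives x1 = 9/4, x2 = 3.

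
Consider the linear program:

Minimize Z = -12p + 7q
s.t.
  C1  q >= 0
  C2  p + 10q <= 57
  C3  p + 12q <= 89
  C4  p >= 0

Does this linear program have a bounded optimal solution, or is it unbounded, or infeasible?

Feasible corners and Z = -12p + 7q:
  (57, 0) → Z = -684
  (0, 0) → Z = 0
  (0, 57/10) → Z = 399/10
The feasible region has finitely many vertices and no improving ray; the minimum is -684 at (57, 0).

bounded optimum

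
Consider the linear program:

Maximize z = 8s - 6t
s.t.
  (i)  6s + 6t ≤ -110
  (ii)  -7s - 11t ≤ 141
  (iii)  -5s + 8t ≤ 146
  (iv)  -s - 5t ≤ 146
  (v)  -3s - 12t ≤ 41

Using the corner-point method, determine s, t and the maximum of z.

s = -179/9, t = 14/9, maximum z = -1516/9

Feasible corners and z = 8s - 6t:
  (-878/39, 163/39) → z = -8002/39
  (-179/9, 14/9) → z = -1516/9
  (-2734/111, 317/111) → z = -23774/111
  (-73/3, 8/3) → z = -632/3

The optimum lies where 6s + 6t = -110 and -3s - 12t = 41.
Solving simultaneously gives s = -179/9, t = 14/9.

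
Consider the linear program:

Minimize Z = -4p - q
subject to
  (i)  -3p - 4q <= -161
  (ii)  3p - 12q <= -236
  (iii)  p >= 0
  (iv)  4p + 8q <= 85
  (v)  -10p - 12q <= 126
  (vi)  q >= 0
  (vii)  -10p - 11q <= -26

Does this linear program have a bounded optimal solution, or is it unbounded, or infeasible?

The boundaries -3p - 4q = -161 and 3p - 12q = -236 meet at (247/12, 397/16), but that point violates 4p + 8q ≤ 85. Every candidate vertex is excluded by some other constraint, so the feasible region is empty.

infeasible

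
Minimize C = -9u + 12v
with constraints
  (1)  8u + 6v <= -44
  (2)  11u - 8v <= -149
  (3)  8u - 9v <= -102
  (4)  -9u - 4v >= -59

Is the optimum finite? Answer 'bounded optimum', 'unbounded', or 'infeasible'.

From the feasible point (-623/65, 354/65), moving in the direction (-9, -8) keeps every constraint satisfied while C decreases without bound.

unbounded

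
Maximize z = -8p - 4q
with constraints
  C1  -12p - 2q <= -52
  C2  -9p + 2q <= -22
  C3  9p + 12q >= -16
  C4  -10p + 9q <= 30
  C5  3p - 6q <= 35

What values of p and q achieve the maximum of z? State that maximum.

The feasible region is unbounded (it extends along (9, 10), (2, 1)), but z strictly decreases along every unbounded feasible direction, so there is no improving ray and the maximum is attained at a vertex.

At the optimal vertex, -12p - 2q = -52 and 3p - 6q = 35.
Solving simultaneously gives p = 191/39, q = -44/13.

p = 191/39, q = -44/13, maximum z = -1000/39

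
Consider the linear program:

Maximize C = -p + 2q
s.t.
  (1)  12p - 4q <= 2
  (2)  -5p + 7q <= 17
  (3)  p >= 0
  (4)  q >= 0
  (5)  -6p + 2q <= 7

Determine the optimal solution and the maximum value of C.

p = 41/32, q = 107/32, maximum C = 173/32

Corner points and C = -p + 2q:
  (41/32, 107/32) → C = 173/32
  (1/6, 0) → C = -1/6
  (0, 17/7) → C = 34/7
  (0, 0) → C = 0

The binding constraints are 12p - 4q = 2 and -5p + 7q = 17.
Solving simultaneously gives p = 41/32, q = 107/32.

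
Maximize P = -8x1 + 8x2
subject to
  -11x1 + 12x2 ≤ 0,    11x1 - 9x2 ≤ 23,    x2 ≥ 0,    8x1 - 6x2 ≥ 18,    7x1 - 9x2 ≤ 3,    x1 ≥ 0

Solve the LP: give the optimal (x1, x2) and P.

x1 = 36/5, x2 = 33/5, maximum P = -24/5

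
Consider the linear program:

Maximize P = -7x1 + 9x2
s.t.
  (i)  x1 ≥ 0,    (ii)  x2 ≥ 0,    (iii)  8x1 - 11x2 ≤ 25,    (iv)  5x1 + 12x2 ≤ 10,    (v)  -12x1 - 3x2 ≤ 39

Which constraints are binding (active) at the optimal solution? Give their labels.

Extreme points and P = -7x1 + 9x2:
  (0, 0) → P = 0
  (0, 5/6) → P = 15/2
  (2, 0) → P = -14

The maximum is at (0, 5/6). Substituting into each constraint, equality holds for (i) and (iv); the remaining constraints have slack.

(i) and (iv)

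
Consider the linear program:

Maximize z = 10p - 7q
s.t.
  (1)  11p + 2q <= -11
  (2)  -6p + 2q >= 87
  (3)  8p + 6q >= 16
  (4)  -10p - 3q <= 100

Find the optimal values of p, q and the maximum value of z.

p = -245/26, q = 198/13, maximum z = -2611/13

Extreme points and z = 10p - 7q:
  (-98/17, 891/34) → z = -8197/34
  (-245/26, 198/13) → z = -2611/13
  (-18, 80/3) → z = -1100/3
The feasible region is unbounded (it extends along (-2, 11), (-3, 10)), but z strictly decreases along every unbounded feasible direction, so there is no improving ray and the maximum is attained at a vertex.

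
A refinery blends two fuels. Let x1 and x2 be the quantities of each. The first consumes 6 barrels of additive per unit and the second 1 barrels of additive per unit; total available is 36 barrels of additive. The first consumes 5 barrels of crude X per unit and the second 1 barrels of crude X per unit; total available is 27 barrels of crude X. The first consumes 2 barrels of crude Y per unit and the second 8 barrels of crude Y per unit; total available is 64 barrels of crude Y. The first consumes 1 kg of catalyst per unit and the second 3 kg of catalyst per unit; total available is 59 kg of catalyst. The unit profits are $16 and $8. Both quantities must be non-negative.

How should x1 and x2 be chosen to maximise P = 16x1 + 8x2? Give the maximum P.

x1 = 4, x2 = 7, maximum P = 120

Vertices and P = 16x1 + 8x2:
  (0, 0) → P = 0
  (0, 8) → P = 64
  (27/5, 0) → P = 432/5
  (4, 7) → P = 120

At the optimal vertex, 5x1 + x2 = 27 and 2x1 + 8x2 = 64.
Solving simultaneously gives x1 = 4, x2 = 7.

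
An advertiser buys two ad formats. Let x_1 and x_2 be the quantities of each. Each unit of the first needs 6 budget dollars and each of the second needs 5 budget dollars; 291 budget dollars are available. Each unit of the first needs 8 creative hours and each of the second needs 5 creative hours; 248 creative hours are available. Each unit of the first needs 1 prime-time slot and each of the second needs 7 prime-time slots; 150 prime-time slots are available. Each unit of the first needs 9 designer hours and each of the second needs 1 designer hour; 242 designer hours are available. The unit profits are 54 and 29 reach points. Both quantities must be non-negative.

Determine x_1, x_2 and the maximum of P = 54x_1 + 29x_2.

x_1 = 26, x_2 = 8, maximum P = 1636

Feasible corners and P = 54x_1 + 29x_2:
  (0, 0) → P = 0
  (0, 150/7) → P = 4350/7
  (242/9, 0) → P = 1452
  (58/3, 56/3) → P = 4756/3
  (26, 8) → P = 1636

At the optimal vertex, 8x_1 + 5x_2 = 248 and 9x_1 + x_2 = 242.
Solving simultaneously gives x_1 = 26, x_2 = 8.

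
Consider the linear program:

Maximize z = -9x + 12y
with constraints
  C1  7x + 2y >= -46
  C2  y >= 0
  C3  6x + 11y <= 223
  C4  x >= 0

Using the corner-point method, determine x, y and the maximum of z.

Vertices and z = -9x + 12y:
  (223/6, 0) → z = -669/2
  (0, 0) → z = 0
  (0, 223/11) → z = 2676/11

The binding constraints are 6x + 11y = 223 and x = 0.
Solving simultaneously gives x = 0, y = 223/11.

x = 0, y = 223/11, maximum z = 2676/11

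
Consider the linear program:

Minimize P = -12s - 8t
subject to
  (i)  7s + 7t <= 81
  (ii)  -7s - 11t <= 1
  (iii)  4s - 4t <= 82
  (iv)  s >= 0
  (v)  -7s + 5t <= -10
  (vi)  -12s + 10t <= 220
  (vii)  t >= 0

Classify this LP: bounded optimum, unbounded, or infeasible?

Corner points and P = -12s - 8t:
  (475/84, 71/12) → P = -2419/21
  (81/7, 0) → P = -972/7
  (10/7, 0) → P = -120/7
The feasible region has finitely many vertices and no improving ray; the minimum is -972/7 at (81/7, 0).

bounded optimum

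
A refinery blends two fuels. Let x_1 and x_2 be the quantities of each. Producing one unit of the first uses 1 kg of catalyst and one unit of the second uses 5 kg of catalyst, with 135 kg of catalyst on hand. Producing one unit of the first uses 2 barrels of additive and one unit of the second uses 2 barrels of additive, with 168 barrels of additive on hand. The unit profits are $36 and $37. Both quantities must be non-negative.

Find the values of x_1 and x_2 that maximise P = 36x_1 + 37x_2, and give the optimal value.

x_1 = 285/4, x_2 = 51/4, maximum P = 12147/4

Corner points and P = 36x_1 + 37x_2:
  (0, 0) → P = 0
  (0, 27) → P = 999
  (84, 0) → P = 3024
  (285/4, 51/4) → P = 12147/4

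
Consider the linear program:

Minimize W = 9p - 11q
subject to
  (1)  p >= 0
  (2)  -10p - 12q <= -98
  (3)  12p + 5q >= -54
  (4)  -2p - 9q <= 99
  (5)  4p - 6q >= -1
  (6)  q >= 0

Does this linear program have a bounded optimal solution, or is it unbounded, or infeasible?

bounded optimum

Extreme points and W = 9p - 11q:
  (16/3, 67/18) → W = 127/18
  (49/5, 0) → W = 441/5
The feasible region has finitely many vertices and no improving ray; the minimum is 127/18 at (16/3, 67/18).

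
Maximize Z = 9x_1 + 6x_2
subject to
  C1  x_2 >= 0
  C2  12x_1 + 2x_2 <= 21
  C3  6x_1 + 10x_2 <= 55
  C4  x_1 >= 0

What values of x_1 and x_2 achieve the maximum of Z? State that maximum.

Vertices and Z = 9x_1 + 6x_2:
  (7/4, 0) → Z = 63/4
  (0, 0) → Z = 0
  (25/27, 89/18) → Z = 38
  (0, 11/2) → Z = 33

At the optimal vertex, 12x_1 + 2x_2 = 21 and 6x_1 + 10x_2 = 55.
Solving simultaneously gives x_1 = 25/27, x_2 = 89/18.

x_1 = 25/27, x_2 = 89/18, maximum Z = 38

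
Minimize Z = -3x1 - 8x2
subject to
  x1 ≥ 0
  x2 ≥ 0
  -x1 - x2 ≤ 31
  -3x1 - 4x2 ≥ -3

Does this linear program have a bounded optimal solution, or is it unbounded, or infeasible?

bounded optimum

Vertices and Z = -3x1 - 8x2:
  (0, 0) → Z = 0
  (0, 3/4) → Z = -6
  (1, 0) → Z = -3
The feasible region has finitely many vertices and no improving ray; the minimum is -6 at (0, 3/4).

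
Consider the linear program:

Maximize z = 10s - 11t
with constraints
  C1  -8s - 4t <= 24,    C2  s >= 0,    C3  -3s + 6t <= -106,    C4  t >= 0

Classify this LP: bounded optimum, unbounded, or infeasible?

unbounded

From the feasible point (106/3, 0), moving in the direction (1, 0) keeps every constraint satisfied while z increases without bound.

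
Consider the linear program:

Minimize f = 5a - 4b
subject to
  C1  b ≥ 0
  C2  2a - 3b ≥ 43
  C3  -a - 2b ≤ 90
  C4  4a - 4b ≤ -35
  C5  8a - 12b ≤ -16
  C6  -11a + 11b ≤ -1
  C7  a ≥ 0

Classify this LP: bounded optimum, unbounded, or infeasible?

infeasible

Constraints 2a - 3b ≥ 43 and 8a - 12b ≤ -16 have parallel boundaries but demand opposite sides — no point can satisfy both, so the region is empty.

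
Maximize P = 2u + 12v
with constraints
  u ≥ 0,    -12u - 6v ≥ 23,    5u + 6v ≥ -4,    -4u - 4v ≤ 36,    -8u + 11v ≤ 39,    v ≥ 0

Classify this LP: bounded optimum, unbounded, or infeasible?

infeasible

The boundaries u = 0 and -8u + 11v = 39 meet at (0, 39/11), but that point violates -12u - 6v ≥ 23. Every candidate vertex is excluded by some other constraint, so the feasible region is empty.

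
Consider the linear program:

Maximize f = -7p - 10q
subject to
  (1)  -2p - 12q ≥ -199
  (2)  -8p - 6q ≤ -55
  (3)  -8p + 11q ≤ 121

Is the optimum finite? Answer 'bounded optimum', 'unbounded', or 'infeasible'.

unbounded

From the feasible point (737/118, 917/59), moving in the direction (6, -8) keeps every constraint satisfied while f increases without bound.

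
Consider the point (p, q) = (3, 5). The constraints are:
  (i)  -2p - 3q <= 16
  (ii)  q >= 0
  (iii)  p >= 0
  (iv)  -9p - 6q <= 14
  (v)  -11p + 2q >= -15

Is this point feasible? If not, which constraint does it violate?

not feasible — violates (v)

Constraint (v): -11p + 2q = -23, which is not ≥ -15. All other constraints are satisfied.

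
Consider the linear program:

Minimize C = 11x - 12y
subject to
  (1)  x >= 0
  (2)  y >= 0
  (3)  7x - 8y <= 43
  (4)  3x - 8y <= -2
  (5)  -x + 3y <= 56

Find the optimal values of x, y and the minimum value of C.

The binding constraints are x = 0 and -x + 3y = 56.
Solving simultaneously gives x = 0, y = 56/3.

x = 0, y = 56/3, minimum C = -224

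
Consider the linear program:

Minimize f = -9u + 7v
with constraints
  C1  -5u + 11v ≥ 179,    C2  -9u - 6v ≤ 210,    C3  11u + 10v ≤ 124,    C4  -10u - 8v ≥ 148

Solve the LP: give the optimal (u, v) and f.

Extreme points and f = -9u + 7v:
  (-1128/43, 187/43) → f = 11461/43
  (-102/5, 7) → f = 1163/5
  (-66, 64) → f = 1042

u = -102/5, v = 7, minimum f = 1163/5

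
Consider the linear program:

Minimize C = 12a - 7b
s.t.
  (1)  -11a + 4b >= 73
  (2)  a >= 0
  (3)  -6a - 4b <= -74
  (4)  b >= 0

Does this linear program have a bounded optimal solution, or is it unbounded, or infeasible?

From the feasible point (1/17, 313/17), moving in the direction (0, 1) keeps every constraint satisfied while C decreases without bound.

unbounded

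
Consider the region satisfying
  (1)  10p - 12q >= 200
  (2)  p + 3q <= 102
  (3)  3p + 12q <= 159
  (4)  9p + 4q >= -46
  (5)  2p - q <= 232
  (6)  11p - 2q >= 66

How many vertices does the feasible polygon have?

5

Of the 15 pairwise boundary intersections, those satisfying every inequality are:
  (359/13, 165/26)
  (7/2, -55/4)
  (109, -14)
  (882/17, -2180/17)
  (86/31, -550/31)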